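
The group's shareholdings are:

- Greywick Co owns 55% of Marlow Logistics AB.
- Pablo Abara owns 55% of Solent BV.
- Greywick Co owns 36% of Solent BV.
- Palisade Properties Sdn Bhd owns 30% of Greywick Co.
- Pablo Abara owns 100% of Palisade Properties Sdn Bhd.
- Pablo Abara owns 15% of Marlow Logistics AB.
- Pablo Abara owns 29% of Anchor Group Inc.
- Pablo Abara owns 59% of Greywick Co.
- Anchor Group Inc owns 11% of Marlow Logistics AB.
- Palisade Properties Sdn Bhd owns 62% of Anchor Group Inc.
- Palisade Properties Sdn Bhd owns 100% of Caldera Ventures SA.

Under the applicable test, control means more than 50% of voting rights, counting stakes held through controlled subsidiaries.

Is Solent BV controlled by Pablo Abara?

Yes

Pablo holds 100% of Palisade, so Pablo controls Palisade.
Palisade and Pablo together hold 30% + 59% = 89% of Greywick, so Pablo controls Greywick.
Greywick and Pablo together hold 36% + 55% = 91% of Solent, so Pablo controls Solent.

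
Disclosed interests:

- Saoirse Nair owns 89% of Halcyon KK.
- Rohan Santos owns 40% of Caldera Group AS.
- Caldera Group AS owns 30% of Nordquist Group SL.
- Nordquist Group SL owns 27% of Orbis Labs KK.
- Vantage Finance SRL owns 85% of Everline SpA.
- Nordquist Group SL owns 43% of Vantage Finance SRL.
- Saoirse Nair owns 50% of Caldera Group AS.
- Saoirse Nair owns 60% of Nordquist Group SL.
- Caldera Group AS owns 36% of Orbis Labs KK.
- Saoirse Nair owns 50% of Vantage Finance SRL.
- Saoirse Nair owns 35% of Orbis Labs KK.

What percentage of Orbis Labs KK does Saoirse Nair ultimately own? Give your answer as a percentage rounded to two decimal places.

Saoirse reaches Orbis along 4 paths.
Via Caldera: 50% × 36% = 18%.
Via Nordquist: 60% × 27% = 16.2%.
Via Caldera → Nordquist: 50% × 30% × 27% = 4.05%.
Direct stake: 35% = 35%.
Total: 18% + 16.2% + 4.05% + 35% = 73.25%.

73.25%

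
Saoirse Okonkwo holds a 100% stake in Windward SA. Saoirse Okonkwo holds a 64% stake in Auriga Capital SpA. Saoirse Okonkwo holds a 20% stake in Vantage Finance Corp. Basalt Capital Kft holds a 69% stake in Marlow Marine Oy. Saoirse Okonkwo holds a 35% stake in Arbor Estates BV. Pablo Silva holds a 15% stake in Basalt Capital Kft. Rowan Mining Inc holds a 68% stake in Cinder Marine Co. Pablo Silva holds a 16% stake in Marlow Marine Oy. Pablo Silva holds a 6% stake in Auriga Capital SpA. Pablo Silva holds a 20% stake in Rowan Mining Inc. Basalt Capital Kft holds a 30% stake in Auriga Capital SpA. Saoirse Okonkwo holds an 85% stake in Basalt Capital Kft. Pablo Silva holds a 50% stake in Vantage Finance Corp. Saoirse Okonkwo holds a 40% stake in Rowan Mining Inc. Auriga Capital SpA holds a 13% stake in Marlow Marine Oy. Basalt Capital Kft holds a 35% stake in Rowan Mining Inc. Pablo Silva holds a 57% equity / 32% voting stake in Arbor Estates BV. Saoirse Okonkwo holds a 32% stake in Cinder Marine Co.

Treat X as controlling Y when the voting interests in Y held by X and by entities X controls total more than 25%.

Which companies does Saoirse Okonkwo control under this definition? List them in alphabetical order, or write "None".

Arbor Estates BV, Auriga Capital SpA, Basalt Capital Kft, Cinder Marine Co, Marlow Marine Oy, Rowan Mining Inc, Windward SA

Saoirse holds 85% of Basalt, so Saoirse controls Basalt.
Saoirse and Basalt together hold 40% + 35% = 75% of Rowan, so Saoirse controls Rowan.
Saoirse holds 100% of Windward, so Saoirse controls Windward.
Saoirse holds 35% of Arbor, so Saoirse controls Arbor.
Saoirse and Basalt together hold 64% + 30% = 94% of Auriga, so Saoirse controls Auriga.
Rowan and Saoirse together hold 68% + 32% = 100% of Cinder, so Saoirse controls Cinder.
Basalt and Auriga together hold 69% + 13% = 82% of Marlow, so Saoirse controls Marlow.
No other company's threshold is met.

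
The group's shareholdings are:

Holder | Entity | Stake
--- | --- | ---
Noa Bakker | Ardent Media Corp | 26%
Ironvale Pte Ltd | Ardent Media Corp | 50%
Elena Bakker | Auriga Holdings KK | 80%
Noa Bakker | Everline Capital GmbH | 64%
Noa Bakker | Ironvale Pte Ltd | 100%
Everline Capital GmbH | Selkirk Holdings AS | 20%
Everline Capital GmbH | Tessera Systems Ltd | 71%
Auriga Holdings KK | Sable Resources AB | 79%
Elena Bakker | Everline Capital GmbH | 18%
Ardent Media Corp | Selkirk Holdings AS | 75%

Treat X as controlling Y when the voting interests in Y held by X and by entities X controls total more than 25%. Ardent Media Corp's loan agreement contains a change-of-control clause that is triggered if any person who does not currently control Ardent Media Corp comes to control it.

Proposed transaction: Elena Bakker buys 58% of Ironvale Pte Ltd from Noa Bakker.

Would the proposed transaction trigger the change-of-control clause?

Yes

The purchase adds only to Elena's holdings (Noa's stake shrinks), so Elena is the only person who could newly come to control Ardent.
Elena holds 80% of Auriga, so Elena controls Auriga.
Auriga holds 79% of Sable, so Elena controls Sable.
Neither Elena nor any entity Elena controls holds any voting interest in Ardent.
So before the transaction, Elena does not control Ardent.
After the purchase, Elena holds 58% of Ironvale directly, and Noa's stake falls to 42%.
Elena holds 58% of Ironvale, so Elena controls Ironvale.
Ironvale holds 50% of Ardent, so Elena controls Ardent.
Elena did not control Ardent before and does after, so the clause is triggered.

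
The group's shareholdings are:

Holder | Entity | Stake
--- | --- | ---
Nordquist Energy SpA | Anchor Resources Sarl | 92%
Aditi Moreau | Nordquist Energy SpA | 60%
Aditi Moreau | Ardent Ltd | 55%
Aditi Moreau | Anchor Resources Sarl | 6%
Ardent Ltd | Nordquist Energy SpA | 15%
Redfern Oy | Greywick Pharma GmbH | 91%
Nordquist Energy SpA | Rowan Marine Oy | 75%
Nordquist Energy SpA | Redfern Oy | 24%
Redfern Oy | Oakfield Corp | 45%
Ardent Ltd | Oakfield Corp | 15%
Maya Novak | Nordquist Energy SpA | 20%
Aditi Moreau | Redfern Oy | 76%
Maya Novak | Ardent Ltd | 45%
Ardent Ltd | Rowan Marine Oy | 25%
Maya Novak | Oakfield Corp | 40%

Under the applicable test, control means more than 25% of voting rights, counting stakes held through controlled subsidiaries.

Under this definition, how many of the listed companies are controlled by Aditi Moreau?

Aditi holds 55% of Ardent, so Aditi controls Ardent.
Aditi and Ardent together hold 60% + 15% = 75% of Nordquist, so Aditi controls Nordquist.
Aditi and Nordquist together hold 76% + 24% = 100% of Redfern, so Aditi controls Redfern.
Aditi and Nordquist together hold 6% + 92% = 98% of Anchor, so Aditi controls Anchor.
Nordquist and Ardent together hold 75% + 25% = 100% of Rowan, so Aditi controls Rowan.
Redfern holds 91% of Greywick, so Aditi controls Greywick.
Ardent and Redfern together hold 15% + 45% = 60% of Oakfield, so Aditi controls Oakfield.
Aditi controls 7 companies.

7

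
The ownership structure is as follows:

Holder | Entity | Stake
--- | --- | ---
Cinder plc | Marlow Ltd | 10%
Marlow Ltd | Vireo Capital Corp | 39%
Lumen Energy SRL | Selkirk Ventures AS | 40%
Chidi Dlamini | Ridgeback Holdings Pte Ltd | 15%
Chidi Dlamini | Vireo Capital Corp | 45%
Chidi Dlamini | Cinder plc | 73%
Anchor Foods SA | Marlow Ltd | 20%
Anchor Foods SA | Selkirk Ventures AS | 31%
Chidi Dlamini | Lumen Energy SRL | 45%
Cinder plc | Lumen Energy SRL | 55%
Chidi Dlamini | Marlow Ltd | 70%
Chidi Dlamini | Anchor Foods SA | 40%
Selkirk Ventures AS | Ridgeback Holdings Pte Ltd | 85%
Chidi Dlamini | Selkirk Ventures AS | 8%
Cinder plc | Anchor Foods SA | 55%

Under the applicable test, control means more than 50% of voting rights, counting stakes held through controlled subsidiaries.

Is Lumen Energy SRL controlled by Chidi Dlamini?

Chidi holds 73% of Cinder, so Chidi controls Cinder.
Cinder and Chidi together hold 55% + 45% = 100% of Lumen, so Chidi controls Lumen.

Yes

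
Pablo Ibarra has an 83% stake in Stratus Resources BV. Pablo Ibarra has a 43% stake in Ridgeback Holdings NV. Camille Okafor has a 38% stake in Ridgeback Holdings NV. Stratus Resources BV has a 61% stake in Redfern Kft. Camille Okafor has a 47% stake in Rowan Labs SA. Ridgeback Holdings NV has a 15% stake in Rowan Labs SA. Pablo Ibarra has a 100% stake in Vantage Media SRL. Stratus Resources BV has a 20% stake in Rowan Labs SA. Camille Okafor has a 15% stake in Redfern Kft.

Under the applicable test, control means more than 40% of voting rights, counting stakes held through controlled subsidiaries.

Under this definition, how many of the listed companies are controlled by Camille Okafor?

Camille holds 47% of Rowan, so Camille controls Rowan.
No other company's threshold is met.
Camille controls 1 company.

1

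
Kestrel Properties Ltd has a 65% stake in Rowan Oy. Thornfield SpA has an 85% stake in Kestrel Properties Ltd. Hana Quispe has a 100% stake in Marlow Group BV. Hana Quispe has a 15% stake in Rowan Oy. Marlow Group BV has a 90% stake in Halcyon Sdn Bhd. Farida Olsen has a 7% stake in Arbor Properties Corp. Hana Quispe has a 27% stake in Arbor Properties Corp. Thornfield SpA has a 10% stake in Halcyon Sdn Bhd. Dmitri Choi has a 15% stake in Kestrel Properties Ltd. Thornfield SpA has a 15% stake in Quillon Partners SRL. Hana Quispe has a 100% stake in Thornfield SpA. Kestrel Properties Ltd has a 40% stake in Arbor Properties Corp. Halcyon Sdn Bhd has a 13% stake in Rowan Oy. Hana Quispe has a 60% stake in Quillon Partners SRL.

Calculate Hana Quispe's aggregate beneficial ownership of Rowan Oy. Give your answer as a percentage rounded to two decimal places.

83.25%

Hana reaches Rowan along 4 paths.
Direct stake: 15% = 15%.
Via Thornfield → Halcyon: 100% × 10% × 13% = 1.3%.
Via Marlow → Halcyon: 100% × 90% × 13% = 11.7%.
Via Thornfield → Kestrel: 100% × 85% × 65% = 55.25%.
Total: 15% + 1.3% + 11.7% + 55.25% = 83.25%.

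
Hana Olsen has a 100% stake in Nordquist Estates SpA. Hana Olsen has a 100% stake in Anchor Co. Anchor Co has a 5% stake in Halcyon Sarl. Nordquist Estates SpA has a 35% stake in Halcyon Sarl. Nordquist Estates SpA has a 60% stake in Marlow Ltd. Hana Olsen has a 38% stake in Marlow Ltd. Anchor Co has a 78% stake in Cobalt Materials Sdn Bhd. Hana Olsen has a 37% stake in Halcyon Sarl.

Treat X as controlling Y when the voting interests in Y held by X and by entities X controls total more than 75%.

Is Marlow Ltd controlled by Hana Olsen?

Hana holds 100% of Nordquist, so Hana controls Nordquist.
Hana and Nordquist together hold 38% + 60% = 98% of Marlow, so Hana controls Marlow.

Yes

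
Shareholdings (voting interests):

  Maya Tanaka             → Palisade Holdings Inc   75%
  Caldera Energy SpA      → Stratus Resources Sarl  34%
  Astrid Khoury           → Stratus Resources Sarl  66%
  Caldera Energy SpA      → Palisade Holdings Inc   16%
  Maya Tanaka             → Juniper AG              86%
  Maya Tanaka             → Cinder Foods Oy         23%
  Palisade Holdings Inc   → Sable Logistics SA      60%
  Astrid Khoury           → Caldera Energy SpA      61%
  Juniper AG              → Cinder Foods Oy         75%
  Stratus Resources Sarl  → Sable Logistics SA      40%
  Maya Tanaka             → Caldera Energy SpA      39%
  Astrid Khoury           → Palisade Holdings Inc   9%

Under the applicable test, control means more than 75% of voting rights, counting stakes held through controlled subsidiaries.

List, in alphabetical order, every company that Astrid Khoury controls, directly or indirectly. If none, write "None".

None

Astrid's largest direct stake is 66% in Stratus, which does not meet the threshold.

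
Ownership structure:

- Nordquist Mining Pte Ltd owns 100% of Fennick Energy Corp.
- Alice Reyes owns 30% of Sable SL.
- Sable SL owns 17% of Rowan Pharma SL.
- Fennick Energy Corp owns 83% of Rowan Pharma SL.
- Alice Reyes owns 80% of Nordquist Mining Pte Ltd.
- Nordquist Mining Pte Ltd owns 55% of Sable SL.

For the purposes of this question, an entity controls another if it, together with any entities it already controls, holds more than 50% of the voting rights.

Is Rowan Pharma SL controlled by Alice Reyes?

Yes

Alice holds 80% of Nordquist, so Alice controls Nordquist.
Nordquist and Alice together hold 55% + 30% = 85% of Sable, so Alice controls Sable.
Nordquist holds 100% of Fennick, so Alice controls Fennick.
Fennick and Sable together hold 83% + 17% = 100% of Rowan, so Alice controls Rowan.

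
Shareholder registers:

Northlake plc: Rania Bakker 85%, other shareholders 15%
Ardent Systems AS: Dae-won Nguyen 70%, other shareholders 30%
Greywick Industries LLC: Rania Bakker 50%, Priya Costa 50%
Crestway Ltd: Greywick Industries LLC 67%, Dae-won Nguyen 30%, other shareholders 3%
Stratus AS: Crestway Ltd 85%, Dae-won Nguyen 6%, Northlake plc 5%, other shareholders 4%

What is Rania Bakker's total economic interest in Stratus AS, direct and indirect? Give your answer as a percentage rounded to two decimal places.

32.73%

Rania reaches Stratus along 2 paths.
Via Greywick → Crestway: 50% × 67% × 85% = 28.475%.
Via Northlake: 85% × 5% = 4.25%.
Total: 28.475% + 4.25% = 32.725%.
Rounded: 32.73%.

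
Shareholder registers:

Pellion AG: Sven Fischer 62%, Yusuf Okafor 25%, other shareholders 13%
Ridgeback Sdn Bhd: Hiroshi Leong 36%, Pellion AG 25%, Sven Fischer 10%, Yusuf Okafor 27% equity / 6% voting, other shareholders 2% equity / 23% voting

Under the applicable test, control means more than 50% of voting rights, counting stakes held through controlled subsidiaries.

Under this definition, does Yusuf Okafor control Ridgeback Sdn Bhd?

Yusuf's largest direct stake is 25% in Pellion, which does not meet the threshold, so Yusuf controls no company.
In Ridgeback, Yusuf's side holds only 6%, not > 50%.
So Yusuf does not control Ridgeback.

No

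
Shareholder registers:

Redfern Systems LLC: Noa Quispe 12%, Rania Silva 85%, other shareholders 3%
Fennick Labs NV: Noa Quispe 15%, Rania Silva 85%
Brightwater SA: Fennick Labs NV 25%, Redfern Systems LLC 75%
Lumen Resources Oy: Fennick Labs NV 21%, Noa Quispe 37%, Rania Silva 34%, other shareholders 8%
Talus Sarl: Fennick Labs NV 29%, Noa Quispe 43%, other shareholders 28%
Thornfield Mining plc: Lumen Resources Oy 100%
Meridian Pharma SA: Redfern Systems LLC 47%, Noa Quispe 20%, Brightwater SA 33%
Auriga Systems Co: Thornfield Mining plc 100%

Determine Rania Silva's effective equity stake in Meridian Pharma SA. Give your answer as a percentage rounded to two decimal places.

Rania reaches Meridian along 3 paths.
Via Redfern: 85% × 47% = 39.95%.
Via Fennick → Brightwater: 85% × 25% × 33% = 7.0125%.
Via Redfern → Brightwater: 85% × 75% × 33% = 21.0375%.
Total: 39.95% + 7.0125% + 21.0375% = 68%.
Rounded: 68.00%.

68.00%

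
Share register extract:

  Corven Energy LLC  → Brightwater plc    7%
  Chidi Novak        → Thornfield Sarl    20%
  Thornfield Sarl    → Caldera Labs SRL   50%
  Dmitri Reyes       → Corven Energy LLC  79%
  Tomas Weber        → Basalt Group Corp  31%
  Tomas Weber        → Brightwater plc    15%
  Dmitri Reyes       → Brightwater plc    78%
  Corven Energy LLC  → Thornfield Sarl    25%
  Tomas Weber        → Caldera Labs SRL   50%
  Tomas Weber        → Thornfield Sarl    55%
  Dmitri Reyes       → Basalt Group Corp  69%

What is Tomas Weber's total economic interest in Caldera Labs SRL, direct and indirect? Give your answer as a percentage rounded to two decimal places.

77.50%

Tomas reaches Caldera along 2 paths.
Via Thornfield: 55% × 50% = 27.5%.
Direct stake: 50% = 50%.
Total: 27.5% + 50% = 77.5%.
Rounded: 77.50%.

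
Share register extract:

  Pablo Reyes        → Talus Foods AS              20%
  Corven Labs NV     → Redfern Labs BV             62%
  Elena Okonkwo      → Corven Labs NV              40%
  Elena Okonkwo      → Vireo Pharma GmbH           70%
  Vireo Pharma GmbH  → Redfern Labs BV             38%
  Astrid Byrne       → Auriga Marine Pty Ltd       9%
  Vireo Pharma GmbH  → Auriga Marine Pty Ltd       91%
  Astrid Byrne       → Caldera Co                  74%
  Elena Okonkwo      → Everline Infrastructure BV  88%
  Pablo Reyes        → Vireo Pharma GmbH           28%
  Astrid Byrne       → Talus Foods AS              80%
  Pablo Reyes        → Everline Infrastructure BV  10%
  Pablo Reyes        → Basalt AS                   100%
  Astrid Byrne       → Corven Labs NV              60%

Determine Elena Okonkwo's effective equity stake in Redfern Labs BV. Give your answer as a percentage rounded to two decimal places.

51.40%

Elena reaches Redfern along 2 paths.
Via Vireo: 70% × 38% = 26.6%.
Via Corven: 40% × 62% = 24.8%.
Total: 26.6% + 24.8% = 51.4%.
Rounded: 51.40%.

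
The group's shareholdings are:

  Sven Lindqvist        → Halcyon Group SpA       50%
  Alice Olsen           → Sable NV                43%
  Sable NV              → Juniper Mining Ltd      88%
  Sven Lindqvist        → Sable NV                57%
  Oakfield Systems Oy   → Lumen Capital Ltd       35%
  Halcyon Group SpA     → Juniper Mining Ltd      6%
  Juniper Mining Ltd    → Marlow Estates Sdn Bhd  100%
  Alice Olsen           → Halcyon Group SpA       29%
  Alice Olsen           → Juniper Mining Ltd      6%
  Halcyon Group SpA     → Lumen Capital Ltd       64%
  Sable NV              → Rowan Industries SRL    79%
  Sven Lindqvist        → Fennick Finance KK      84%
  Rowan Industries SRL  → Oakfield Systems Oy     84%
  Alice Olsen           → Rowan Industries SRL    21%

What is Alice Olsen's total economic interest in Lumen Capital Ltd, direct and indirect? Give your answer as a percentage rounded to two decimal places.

Alice reaches Lumen along 3 paths.
Via Halcyon: 29% × 64% = 18.56%.
Via Rowan → Oakfield: 21% × 84% × 35% = 6.174%.
Via Sable → Rowan → Oakfield: 43% × 79% × 84% × 35% = 9.98718%.
Total: 18.56% + 6.174% + 9.98718% = 34.72118%.
Rounded: 34.72%.

34.72%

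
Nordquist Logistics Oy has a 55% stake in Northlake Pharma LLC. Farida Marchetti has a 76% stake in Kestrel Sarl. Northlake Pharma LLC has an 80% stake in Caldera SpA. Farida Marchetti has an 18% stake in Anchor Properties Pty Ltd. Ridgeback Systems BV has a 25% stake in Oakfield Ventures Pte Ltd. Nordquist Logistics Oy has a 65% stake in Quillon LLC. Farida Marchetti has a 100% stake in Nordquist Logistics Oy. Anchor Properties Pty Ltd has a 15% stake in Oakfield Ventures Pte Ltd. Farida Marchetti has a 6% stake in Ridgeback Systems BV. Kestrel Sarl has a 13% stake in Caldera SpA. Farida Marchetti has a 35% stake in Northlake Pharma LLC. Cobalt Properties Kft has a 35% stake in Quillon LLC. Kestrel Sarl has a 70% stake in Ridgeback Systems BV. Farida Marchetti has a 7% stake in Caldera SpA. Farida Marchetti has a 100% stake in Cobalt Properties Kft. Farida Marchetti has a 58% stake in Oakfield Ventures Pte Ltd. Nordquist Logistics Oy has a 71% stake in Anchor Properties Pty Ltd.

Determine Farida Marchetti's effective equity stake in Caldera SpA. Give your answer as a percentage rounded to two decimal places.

Farida reaches Caldera along 4 paths.
Via Nordquist → Northlake: 100% × 55% × 80% = 44%.
Via Northlake: 35% × 80% = 28%.
Direct stake: 7% = 7%.
Via Kestrel: 76% × 13% = 9.88%.
Total: 44% + 28% + 7% + 9.88% = 88.88%.

88.88%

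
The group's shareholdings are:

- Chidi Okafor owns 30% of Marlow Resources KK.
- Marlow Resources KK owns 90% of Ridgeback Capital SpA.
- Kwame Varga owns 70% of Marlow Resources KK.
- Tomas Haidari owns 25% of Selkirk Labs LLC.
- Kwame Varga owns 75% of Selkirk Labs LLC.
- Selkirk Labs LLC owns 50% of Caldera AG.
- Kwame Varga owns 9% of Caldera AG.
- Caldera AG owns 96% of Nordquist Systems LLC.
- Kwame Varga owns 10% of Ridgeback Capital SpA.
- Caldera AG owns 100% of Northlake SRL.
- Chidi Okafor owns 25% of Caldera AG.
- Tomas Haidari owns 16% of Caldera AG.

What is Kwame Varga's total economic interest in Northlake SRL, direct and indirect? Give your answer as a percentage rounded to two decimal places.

Kwame reaches Northlake along 2 paths.
Via Caldera: 9% × 100% = 9%.
Via Selkirk → Caldera: 75% × 50% × 100% = 37.5%.
Total: 9% + 37.5% = 46.5%.
Rounded: 46.50%.

46.50%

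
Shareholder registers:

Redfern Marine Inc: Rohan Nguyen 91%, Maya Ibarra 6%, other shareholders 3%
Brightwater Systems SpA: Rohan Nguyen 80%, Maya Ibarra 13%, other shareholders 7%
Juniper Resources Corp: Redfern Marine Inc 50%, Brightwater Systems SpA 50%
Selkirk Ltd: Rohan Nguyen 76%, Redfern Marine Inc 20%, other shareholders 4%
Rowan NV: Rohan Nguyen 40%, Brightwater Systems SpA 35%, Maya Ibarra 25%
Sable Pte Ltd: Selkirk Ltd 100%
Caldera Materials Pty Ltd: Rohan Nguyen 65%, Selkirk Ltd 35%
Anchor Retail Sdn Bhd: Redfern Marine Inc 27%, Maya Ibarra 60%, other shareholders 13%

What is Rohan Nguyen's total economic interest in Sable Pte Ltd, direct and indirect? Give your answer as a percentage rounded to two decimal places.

94.20%

Rohan reaches Sable along 2 paths.
Via Selkirk: 76% × 100% = 76%.
Via Redfern → Selkirk: 91% × 20% × 100% = 18.2%.
Total: 76% + 18.2% = 94.2%.
Rounded: 94.20%.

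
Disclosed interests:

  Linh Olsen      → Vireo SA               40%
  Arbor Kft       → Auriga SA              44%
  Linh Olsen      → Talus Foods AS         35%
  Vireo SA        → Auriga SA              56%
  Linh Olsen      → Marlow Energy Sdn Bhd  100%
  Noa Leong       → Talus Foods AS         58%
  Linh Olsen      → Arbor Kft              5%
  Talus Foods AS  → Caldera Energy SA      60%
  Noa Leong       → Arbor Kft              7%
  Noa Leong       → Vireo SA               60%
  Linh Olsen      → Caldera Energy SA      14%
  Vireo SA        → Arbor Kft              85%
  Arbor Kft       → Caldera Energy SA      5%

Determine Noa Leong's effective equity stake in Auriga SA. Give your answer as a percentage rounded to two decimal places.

59.12%

Noa reaches Auriga along 3 paths.
Via Vireo: 60% × 56% = 33.6%.
Via Arbor: 7% × 44% = 3.08%.
Via Vireo → Arbor: 60% × 85% × 44% = 22.44%.
Total: 33.6% + 3.08% + 22.44% = 59.12%.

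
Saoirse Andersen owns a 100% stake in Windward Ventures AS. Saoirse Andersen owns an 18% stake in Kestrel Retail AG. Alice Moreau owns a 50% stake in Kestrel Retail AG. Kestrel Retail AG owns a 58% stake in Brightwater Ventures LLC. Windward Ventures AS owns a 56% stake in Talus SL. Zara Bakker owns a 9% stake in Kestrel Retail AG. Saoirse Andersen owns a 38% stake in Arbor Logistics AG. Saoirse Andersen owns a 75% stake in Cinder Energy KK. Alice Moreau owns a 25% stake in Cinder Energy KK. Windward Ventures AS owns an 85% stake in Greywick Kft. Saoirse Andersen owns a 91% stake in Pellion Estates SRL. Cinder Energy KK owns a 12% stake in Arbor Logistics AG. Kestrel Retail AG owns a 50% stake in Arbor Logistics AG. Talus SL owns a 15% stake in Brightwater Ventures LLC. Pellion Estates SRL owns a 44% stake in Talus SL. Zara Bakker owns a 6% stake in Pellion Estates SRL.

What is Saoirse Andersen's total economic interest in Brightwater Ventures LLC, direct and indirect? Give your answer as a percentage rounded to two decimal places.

24.85%

Saoirse reaches Brightwater along 3 paths.
Via Kestrel: 18% × 58% = 10.44%.
Via Windward → Talus: 100% × 56% × 15% = 8.4%.
Via Pellion → Talus: 91% × 44% × 15% = 6.006%.
Total: 10.44% + 8.4% + 6.006% = 24.846%.
Rounded: 24.85%.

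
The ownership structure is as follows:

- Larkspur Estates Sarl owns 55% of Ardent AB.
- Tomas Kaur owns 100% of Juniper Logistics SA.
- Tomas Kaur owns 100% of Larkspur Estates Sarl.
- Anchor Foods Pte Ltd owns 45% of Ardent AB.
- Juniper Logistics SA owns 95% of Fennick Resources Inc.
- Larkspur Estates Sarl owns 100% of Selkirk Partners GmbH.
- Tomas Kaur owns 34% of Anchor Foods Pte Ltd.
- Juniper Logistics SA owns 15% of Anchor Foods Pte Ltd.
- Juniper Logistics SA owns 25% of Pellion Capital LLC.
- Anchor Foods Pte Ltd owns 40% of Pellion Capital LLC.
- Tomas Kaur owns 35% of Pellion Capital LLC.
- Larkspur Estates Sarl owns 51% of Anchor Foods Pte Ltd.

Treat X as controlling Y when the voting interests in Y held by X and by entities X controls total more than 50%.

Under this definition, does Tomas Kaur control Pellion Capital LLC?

Yes

Tomas holds 100% of Juniper, so Tomas controls Juniper.
Tomas holds 100% of Larkspur, so Tomas controls Larkspur.
Juniper and Tomas and Larkspur together hold 15% + 34% + 51% = 100% of Anchor, so Tomas controls Anchor.
Tomas and Anchor and Juniper together hold 35% + 40% + 25% = 100% of Pellion, so Tomas controls Pellion.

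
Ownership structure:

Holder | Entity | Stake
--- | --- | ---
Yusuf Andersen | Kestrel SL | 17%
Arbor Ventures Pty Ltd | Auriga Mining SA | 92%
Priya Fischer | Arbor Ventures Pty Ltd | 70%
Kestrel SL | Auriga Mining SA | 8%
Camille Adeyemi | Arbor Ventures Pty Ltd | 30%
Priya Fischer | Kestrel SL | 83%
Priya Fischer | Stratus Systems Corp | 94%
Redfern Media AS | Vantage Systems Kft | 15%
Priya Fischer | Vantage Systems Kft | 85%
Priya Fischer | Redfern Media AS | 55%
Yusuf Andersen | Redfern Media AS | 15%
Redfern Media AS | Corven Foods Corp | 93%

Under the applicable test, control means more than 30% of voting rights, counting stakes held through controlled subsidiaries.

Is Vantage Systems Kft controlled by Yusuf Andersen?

No

Yusuf's largest direct stake is 17% in Kestrel, which does not meet the threshold, so Yusuf controls no company.
Neither Yusuf nor any entity Yusuf controls holds any voting interest in Vantage.
So Yusuf does not control Vantage.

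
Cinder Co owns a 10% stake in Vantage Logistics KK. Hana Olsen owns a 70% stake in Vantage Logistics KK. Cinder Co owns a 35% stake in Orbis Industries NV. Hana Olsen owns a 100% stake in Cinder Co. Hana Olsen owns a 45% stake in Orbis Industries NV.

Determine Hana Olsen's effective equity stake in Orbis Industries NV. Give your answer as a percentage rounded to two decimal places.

Hana reaches Orbis along 2 paths.
Via Cinder: 100% × 35% = 35%.
Direct stake: 45% = 45%.
Total: 35% + 45% = 80%.
Rounded: 80.00%.

80.00%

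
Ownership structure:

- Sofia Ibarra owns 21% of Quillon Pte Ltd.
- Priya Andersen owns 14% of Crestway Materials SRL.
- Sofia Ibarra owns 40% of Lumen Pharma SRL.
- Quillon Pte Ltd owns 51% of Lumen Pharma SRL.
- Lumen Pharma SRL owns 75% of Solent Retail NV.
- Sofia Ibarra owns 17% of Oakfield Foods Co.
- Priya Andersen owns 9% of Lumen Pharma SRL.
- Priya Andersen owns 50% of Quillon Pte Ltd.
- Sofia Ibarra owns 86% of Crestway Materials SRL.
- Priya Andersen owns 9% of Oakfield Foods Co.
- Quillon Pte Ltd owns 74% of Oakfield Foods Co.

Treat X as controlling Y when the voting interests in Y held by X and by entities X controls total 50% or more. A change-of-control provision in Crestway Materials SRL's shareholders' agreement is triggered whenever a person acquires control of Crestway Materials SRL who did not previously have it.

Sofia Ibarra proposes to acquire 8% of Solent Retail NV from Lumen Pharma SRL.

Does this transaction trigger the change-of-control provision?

The purchase adds only to Sofia's holdings (Lumen's stake shrinks), so Sofia is the only person who could newly come to control Crestway.
Sofia holds 86% of Crestway, so Sofia controls Crestway.
So Sofia already controls Crestway before the transaction.
After the purchase, Sofia holds 8% of Solent directly, and Lumen's stake falls to 67%.
Sofia controlled Crestway already, so this is not a new person acquiring control; every other person's position is unchanged or reduced.
No new person acquires control, so the clause is not triggered.

No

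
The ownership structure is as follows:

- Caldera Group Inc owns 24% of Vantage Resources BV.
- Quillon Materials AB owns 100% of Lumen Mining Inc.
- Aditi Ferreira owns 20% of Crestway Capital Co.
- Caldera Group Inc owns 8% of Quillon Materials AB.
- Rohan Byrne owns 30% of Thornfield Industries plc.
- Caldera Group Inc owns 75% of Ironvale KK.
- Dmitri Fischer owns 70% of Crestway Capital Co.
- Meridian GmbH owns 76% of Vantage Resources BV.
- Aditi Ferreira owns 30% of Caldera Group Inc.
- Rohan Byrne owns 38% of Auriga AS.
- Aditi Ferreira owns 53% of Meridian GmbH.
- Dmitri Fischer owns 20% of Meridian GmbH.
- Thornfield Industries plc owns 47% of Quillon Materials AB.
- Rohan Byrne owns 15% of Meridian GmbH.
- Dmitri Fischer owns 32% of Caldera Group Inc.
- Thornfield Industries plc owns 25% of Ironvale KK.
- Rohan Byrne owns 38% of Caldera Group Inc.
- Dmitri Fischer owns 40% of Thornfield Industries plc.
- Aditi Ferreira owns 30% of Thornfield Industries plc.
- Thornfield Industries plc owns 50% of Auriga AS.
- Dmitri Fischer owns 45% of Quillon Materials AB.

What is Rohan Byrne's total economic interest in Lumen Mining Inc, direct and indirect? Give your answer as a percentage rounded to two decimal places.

Rohan reaches Lumen along 2 paths.
Via Thornfield → Quillon: 30% × 47% × 100% = 14.1%.
Via Caldera → Quillon: 38% × 8% × 100% = 3.04%.
Total: 14.1% + 3.04% = 17.14%.

17.14%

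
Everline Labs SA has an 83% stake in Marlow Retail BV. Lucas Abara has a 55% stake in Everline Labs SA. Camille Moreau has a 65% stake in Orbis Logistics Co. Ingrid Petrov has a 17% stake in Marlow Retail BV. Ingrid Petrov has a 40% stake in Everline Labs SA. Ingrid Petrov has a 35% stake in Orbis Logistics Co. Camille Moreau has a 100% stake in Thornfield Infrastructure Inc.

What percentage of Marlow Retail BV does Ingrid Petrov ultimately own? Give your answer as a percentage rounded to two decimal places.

Ingrid reaches Marlow along 2 paths.
Via Everline: 40% × 83% = 33.2%.
Direct stake: 17% = 17%.
Total: 33.2% + 17% = 50.2%.
Rounded: 50.20%.

50.20%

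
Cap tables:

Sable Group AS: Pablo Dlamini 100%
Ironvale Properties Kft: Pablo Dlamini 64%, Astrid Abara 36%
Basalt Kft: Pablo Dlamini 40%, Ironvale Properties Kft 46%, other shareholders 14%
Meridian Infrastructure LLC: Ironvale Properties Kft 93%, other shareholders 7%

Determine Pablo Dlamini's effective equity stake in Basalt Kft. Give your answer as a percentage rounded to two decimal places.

69.44%

Pablo reaches Basalt along 2 paths.
Direct stake: 40% = 40%.
Via Ironvale: 64% × 46% = 29.44%.
Total: 40% + 29.44% = 69.44%.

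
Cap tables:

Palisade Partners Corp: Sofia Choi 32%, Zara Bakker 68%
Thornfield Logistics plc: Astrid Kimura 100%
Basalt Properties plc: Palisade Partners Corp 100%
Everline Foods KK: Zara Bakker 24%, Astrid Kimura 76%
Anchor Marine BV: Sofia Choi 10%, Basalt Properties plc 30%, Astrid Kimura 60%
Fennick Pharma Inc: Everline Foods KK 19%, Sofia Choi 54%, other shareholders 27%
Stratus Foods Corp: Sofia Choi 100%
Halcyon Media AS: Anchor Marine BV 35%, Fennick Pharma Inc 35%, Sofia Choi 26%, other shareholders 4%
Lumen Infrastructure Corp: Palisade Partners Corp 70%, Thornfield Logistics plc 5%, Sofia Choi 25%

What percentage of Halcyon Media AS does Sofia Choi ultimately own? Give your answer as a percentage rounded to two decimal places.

Sofia reaches Halcyon along 4 paths.
Via Anchor: 10% × 35% = 3.5%.
Via Palisade → Basalt → Anchor: 32% × 100% × 30% × 35% = 3.36%.
Via Fennick: 54% × 35% = 18.9%.
Direct stake: 26% = 26%.
Total: 3.5% + 3.36% + 18.9% + 26% = 51.76%.

51.76%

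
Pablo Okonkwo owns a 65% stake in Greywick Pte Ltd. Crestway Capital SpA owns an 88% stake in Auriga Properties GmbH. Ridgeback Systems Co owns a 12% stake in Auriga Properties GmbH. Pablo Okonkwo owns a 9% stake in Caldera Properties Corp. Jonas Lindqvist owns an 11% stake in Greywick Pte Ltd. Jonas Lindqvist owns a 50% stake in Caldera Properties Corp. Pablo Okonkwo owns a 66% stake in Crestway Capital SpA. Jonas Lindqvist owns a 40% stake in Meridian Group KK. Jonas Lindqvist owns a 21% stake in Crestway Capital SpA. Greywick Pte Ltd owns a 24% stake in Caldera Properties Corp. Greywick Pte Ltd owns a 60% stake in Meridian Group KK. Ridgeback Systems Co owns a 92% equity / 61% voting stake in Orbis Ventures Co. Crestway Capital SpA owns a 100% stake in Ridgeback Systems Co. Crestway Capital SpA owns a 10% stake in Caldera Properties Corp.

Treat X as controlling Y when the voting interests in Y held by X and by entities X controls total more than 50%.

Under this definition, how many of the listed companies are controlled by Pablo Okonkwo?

6

Pablo holds 66% of Crestway, so Pablo controls Crestway.
Pablo holds 65% of Greywick, so Pablo controls Greywick.
Crestway holds 100% of Ridgeback, so Pablo controls Ridgeback.
Ridgeback holds 61% of Orbis, so Pablo controls Orbis.
Greywick holds 60% of Meridian, so Pablo controls Meridian.
Crestway and Ridgeback together hold 88% + 12% = 100% of Auriga, so Pablo controls Auriga.
No other company's threshold is met.
Pablo controls 6 companies.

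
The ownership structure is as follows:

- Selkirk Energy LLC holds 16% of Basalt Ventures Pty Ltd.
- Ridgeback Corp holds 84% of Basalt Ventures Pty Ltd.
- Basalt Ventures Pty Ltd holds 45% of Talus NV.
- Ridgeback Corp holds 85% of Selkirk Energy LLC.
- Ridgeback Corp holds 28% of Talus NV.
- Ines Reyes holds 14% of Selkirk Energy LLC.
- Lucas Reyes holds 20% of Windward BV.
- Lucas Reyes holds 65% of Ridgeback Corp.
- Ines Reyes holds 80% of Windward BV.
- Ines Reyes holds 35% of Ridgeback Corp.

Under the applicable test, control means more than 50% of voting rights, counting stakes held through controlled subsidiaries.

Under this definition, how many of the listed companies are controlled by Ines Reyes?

1

Ines holds 80% of Windward, so Ines controls Windward.
No other company's threshold is met.
Ines controls 1 company.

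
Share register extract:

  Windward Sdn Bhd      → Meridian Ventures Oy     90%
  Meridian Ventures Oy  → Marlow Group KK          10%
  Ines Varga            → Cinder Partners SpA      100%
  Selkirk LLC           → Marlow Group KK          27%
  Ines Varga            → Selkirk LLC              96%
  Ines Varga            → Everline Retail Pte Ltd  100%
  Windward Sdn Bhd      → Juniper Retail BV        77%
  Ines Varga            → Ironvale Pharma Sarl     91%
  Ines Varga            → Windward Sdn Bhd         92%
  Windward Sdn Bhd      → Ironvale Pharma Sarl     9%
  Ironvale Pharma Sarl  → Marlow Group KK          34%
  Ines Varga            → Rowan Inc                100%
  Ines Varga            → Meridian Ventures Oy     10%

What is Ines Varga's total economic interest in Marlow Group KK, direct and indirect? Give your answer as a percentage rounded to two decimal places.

Ines reaches Marlow along 5 paths.
Via Windward → Ironvale: 92% × 9% × 34% = 2.8152%.
Via Ironvale: 91% × 34% = 30.94%.
Via Windward → Meridian: 92% × 90% × 10% = 8.28%.
Via Meridian: 10% × 10% = 1%.
Via Selkirk: 96% × 27% = 25.92%.
Total: 2.8152% + 30.94% + 8.28% + 1% + 25.92% = 68.9552%.
Rounded: 68.96%.

68.96%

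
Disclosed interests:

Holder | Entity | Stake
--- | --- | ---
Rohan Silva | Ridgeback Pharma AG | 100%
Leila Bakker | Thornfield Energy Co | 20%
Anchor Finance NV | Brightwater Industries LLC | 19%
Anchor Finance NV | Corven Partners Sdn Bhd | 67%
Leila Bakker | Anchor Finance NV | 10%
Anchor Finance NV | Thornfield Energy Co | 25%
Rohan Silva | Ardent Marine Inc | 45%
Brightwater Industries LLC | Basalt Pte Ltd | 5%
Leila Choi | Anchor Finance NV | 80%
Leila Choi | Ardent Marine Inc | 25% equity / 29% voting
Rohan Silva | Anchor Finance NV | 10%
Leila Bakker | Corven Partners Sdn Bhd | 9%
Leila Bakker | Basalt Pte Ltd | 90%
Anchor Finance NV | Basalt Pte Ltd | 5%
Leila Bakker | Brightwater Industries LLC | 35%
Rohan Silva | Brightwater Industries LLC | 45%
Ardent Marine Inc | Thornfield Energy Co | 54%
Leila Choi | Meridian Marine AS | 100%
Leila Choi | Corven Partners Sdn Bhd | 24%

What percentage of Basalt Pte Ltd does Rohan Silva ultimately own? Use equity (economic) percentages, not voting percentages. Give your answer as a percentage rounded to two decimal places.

Rohan reaches Basalt along 3 paths.
Via Brightwater: 45% × 5% = 2.25%.
Via Anchor → Brightwater: 10% × 19% × 5% = 0.095%.
Via Anchor: 10% × 5% = 0.5%.
Total: 2.25% + 0.095% + 0.5% = 2.845%.
Rounded: 2.85%.

2.85%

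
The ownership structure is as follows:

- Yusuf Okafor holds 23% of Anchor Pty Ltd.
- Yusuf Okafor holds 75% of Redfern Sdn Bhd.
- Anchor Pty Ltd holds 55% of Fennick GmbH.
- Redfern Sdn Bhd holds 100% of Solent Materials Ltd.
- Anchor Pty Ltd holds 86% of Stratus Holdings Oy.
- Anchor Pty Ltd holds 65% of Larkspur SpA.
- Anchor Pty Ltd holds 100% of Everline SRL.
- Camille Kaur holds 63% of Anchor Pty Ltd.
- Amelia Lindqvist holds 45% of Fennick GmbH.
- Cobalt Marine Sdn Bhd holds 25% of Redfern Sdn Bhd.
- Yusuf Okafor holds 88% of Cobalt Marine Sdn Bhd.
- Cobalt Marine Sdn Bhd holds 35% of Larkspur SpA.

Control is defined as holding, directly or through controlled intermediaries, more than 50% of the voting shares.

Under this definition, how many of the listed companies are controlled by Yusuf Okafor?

3

Yusuf holds 88% of Cobalt, so Yusuf controls Cobalt.
Yusuf and Cobalt together hold 75% + 25% = 100% of Redfern, so Yusuf controls Redfern.
Redfern holds 100% of Solent, so Yusuf controls Solent.
No other company's threshold is met.
Yusuf controls 3 companies.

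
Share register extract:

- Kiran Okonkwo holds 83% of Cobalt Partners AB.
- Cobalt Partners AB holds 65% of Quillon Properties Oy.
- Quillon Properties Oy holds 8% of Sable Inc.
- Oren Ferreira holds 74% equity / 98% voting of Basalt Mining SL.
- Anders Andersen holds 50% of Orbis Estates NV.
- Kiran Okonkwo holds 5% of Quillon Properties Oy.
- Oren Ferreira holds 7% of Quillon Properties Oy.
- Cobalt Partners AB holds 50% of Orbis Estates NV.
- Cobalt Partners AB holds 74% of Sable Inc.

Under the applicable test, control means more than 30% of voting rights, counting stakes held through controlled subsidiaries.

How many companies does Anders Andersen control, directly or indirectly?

1

Anders holds 50% of Orbis, so Anders controls Orbis.
No other company's threshold is met.
Anders controls 1 company.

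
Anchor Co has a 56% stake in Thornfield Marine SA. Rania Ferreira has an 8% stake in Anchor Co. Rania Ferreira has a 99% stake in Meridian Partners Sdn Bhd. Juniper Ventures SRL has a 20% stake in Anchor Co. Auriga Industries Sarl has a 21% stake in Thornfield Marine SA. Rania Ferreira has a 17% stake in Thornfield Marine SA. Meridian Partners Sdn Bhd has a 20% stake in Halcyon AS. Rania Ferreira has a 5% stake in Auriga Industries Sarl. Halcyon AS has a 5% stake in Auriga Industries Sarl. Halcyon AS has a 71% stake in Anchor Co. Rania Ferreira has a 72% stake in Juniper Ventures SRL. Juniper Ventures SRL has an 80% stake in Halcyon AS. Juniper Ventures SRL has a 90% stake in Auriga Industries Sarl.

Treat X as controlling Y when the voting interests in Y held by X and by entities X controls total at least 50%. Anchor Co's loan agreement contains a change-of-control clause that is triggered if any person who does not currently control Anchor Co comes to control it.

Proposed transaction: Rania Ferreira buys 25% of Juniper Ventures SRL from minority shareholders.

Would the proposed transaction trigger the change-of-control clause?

No

The purchase changes only Rania's holdings, so Rania is the only person who could newly come to control Anchor.
Rania holds 72% of Juniper, so Rania controls Juniper.
Rania holds 99% of Meridian, so Rania controls Meridian.
Juniper and Meridian together hold 80% + 20% = 100% of Halcyon, so Rania controls Halcyon.
Juniper and Rania and Halcyon together hold 20% + 8% + 71% = 99% of Anchor, so Rania controls Anchor.
So Rania already controls Anchor before the transaction.
After the purchase, Rania's direct stake in Juniper rises to 72% + 25% = 97%.
Rania controlled Anchor already, so this is not a new person acquiring control; every other person's position is unchanged or reduced.
No new person acquires control, so the clause is not triggered.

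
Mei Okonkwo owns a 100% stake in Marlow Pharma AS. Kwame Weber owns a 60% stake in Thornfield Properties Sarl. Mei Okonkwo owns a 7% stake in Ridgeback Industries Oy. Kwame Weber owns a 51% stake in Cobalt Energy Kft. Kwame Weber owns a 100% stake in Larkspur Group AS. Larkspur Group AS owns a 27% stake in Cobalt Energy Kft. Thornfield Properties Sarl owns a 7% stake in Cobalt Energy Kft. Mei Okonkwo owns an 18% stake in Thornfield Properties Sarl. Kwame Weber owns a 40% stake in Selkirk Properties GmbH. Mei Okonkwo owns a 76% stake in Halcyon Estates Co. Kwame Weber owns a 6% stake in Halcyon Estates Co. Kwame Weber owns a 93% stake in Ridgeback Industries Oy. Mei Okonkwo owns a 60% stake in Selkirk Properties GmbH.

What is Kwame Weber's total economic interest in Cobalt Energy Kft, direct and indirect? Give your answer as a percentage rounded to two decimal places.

82.20%

Kwame reaches Cobalt along 3 paths.
Via Thornfield: 60% × 7% = 4.2%.
Via Larkspur: 100% × 27% = 27%.
Direct stake: 51% = 51%.
Total: 4.2% + 27% + 51% = 82.2%.
Rounded: 82.20%.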